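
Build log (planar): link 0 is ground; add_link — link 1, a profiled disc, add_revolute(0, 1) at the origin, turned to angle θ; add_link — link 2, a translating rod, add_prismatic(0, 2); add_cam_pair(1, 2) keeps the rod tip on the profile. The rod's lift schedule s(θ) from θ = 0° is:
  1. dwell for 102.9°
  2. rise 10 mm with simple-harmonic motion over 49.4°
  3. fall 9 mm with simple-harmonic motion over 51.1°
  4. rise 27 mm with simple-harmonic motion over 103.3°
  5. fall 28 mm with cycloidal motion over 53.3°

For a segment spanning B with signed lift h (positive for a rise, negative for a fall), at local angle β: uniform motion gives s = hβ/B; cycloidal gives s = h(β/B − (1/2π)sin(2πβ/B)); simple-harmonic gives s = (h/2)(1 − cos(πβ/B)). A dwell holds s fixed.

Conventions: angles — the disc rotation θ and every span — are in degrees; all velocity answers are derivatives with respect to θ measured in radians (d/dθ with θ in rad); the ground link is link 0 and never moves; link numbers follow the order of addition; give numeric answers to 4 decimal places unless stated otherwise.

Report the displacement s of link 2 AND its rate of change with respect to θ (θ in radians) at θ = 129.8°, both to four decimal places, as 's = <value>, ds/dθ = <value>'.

seg 1 [0°–102.9°] dwell: s stays 0.0000
seg 2 [102.9°–152.3°] simple-harmonic, h=10: θ=129.8° here. β=26.9, B=49.4. 10/2·(1 − cos(π·0.5445)) = 5.6973 → s = 5.6973
velocity in seg [102.9°–152.3°] (simple-harmonic), θ in radians: β = 26.9° = 0.4695 rad, B = 49.4° = 0.8622 rad; ds/dθ = (πh/(2B)) sin(πβ/B) = (π·10/(2·0.8622)) sin(π·0.5445) = 18.040604 mm/rad

s = 5.6973, ds/dθ = 18.0406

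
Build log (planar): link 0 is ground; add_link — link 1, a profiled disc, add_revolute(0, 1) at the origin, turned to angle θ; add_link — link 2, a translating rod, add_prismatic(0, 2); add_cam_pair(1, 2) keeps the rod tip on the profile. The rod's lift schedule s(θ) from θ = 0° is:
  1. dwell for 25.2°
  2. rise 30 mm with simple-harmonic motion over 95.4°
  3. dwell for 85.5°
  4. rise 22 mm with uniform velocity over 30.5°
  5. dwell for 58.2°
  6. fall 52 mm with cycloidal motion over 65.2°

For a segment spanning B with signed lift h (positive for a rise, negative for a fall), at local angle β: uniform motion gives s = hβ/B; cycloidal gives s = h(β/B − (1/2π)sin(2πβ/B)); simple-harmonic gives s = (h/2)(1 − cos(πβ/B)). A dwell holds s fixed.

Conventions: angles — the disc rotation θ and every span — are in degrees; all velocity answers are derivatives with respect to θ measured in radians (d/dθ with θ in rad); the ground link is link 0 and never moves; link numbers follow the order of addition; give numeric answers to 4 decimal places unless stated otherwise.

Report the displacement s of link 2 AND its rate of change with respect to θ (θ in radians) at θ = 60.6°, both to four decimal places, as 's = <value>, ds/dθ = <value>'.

seg 1 [0°–25.2°] dwell: s stays 0.0000
seg 2 [25.2°–120.6°] simple-harmonic, h=30: θ=60.6° here. β=35.4, B=95.4. 30/2·(1 − cos(π·0.3711)) = 9.0891 → s = 9.0891
velocity in seg [25.2°–120.6°] (simple-harmonic), θ in radians: β = 35.4° = 0.6178 rad, B = 95.4° = 1.6650 rad; ds/dθ = (πh/(2B)) sin(πβ/B) = (π·30/(2·1.6650)) sin(π·0.3711) = 26.011795 mm/rad

s = 9.0891, ds/dθ = 26.0118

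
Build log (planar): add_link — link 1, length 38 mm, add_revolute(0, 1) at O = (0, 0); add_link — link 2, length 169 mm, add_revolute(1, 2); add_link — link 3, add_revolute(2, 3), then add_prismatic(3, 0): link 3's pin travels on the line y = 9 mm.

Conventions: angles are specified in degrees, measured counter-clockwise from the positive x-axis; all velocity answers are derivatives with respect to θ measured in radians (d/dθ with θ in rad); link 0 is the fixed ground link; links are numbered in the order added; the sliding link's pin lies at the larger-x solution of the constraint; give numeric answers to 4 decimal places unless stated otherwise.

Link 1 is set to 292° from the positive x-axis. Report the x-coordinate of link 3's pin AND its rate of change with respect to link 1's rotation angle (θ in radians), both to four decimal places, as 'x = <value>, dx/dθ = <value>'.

geometry: r = 38 mm, L = 169 mm, e = 9 mm
crank pin P = (r cos θ, r sin θ) = (14.235051, -35.232986)
h = r sin θ − e = -35.232986 − 9 = -44.232986
x = r cos θ + √(L² − h²) = 14.235051 + 163.108684 = 177.343735
dx/dθ = −r sin θ − h·r cos θ/√(L² − h²) (θ in radians; h = -44.232986) = 39.093350

x = 177.3437, dx/dθ = 39.0933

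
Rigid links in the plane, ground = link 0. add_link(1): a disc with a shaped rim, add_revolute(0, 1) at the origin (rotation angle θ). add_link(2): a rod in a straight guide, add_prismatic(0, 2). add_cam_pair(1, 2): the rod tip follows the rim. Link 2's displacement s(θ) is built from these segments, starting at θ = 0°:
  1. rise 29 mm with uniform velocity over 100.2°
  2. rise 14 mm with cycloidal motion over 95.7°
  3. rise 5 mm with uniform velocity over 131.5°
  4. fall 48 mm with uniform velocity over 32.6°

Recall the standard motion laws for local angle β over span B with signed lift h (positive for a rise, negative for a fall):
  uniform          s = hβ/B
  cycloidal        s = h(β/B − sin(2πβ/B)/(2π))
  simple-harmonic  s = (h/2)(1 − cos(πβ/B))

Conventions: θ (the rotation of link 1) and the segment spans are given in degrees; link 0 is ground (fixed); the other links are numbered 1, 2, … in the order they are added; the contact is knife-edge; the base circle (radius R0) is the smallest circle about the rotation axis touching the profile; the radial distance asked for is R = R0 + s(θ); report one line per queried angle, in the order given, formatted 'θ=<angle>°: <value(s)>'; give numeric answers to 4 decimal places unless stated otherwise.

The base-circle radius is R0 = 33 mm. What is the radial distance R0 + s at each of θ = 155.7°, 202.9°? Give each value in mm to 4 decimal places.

segment 1 (0° to 100.2°, uniform, h = 29) is passed completely: s = 0.0000 + (29) = 29.0000
θ = 155.7° falls in segment 2 (100.2° to 195.9°, cycloidal, h = 14): β = 155.7 − 100.2 = 55.5°, B = 95.7°; Δs = 14·(0.5799 − sin(2π·0.5799)/(2π)) = 9.1918; s = 29.0000 + 9.1918 = 38.1918
segment 2 (100.2° to 195.9°, cycloidal, h = 14) is passed completely: s = 29.0000 + (14) = 43.0000
θ = 202.9° falls in segment 3 (195.9° to 327.4°, uniform, h = 5): β = 202.9 − 195.9 = 7°, B = 131.5°; Δs = 5·7/131.5 = 0.2662; s = 43.0000 + 0.2662 = 43.2662
θ=155.7°: R = R0 + s = 33 + 38.1918 = 71.1918
θ=202.9°: R = R0 + s = 33 + 43.2662 = 76.2662

θ=155.7°: 71.1918
θ=202.9°: 76.2662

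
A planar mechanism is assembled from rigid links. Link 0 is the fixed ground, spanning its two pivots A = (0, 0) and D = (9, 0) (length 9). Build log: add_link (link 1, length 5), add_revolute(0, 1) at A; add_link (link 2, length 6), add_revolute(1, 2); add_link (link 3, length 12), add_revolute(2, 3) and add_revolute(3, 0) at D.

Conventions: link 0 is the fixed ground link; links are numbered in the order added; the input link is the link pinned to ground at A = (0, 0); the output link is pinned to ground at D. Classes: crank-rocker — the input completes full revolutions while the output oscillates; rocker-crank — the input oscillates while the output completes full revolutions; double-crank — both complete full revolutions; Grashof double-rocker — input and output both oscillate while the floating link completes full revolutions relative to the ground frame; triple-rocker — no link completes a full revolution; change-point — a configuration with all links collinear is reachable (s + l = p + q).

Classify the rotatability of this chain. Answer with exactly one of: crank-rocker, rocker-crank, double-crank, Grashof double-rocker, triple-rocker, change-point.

lengths: ground=9, input=5, coupler=6, output=12
sorted: s=5 (shortest), l=12 (longest), p+q=15
s + l = 17 vs p + q = 15
s + l > p + q → non-Grashof → no link fully rotates → triple-rocker

triple-rocker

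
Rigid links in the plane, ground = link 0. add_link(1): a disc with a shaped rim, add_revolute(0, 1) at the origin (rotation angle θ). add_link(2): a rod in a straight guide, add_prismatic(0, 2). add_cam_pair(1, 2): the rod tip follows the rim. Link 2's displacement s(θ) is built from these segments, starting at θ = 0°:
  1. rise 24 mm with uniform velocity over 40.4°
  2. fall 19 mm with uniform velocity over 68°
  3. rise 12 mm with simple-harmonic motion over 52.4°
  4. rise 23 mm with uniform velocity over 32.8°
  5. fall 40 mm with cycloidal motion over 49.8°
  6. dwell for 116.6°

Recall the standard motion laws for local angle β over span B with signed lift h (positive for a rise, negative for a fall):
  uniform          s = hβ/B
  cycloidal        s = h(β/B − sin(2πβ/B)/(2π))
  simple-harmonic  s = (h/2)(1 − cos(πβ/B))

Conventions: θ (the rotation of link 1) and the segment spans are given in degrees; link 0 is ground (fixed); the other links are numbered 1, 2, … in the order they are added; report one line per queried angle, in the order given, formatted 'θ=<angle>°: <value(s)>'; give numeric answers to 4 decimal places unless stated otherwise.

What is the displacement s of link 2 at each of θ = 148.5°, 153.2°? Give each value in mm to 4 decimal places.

segment 1 (0° to 40.4°, uniform, h = 24) is passed completely: s = 0.0000 + (24) = 24.0000
segment 2 (40.4° to 108.4°, uniform, h = -19) is passed completely: s = 24.0000 + (-19) = 5.0000
θ = 148.5° falls in segment 3 (108.4° to 160.8°, simple-harmonic, h = 12): β = 148.5 − 108.4 = 40.1°, B = 52.4°; Δs = 12/2·(1 − cos(π·0.7653)) = 10.4412; s = 5.0000 + 10.4412 = 15.4412
θ = 153.2° falls in segment 3 (108.4° to 160.8°, simple-harmonic, h = 12): β = 153.2 − 108.4 = 44.8°, B = 52.4°; Δs = 12/2·(1 − cos(π·0.8550)) = 11.3878; s = 5.0000 + 11.3878 = 16.3878

θ=148.5°: 15.4412
θ=153.2°: 16.3878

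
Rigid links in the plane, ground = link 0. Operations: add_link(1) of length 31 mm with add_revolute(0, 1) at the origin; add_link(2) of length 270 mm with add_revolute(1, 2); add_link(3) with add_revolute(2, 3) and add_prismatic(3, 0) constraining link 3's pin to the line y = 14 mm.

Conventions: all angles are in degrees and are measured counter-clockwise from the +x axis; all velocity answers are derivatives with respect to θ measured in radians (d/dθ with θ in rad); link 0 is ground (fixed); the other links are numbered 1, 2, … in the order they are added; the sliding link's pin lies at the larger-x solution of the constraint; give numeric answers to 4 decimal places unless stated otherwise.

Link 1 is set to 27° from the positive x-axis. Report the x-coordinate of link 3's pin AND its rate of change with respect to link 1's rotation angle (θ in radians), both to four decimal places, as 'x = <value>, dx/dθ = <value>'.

geometry: r = 31 mm, L = 270 mm, e = 14 mm
crank pin P = (r cos θ, r sin θ) = (27.621202, 14.073705)
h = r sin θ − e = 14.073705 − 14 = 0.073705
x = r cos θ + √(L² − h²) = 27.621202 + 269.999990 = 297.621192
dx/dθ = −r sin θ − h·r cos θ/√(L² − h²) (θ in radians; h = 0.073705) = -14.081246

x = 297.6212, dx/dθ = -14.0812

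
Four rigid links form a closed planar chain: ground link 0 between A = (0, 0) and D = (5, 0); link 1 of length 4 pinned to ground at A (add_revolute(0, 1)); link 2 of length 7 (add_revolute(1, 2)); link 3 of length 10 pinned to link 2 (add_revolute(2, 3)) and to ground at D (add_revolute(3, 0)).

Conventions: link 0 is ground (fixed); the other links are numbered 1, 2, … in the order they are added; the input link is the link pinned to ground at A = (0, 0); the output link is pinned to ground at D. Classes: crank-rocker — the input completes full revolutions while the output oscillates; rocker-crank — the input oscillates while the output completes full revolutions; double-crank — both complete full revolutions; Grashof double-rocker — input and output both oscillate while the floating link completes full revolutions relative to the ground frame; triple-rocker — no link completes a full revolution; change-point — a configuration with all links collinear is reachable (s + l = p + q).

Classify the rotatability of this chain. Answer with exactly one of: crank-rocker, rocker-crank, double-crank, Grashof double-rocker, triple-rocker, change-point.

lengths: ground=5, input=4, coupler=7, output=10
sorted: s=4 (shortest), l=10 (longest), p+q=12
s + l = 14 vs p + q = 12
s + l > p + q → non-Grashof → no link fully rotates → triple-rocker

triple-rocker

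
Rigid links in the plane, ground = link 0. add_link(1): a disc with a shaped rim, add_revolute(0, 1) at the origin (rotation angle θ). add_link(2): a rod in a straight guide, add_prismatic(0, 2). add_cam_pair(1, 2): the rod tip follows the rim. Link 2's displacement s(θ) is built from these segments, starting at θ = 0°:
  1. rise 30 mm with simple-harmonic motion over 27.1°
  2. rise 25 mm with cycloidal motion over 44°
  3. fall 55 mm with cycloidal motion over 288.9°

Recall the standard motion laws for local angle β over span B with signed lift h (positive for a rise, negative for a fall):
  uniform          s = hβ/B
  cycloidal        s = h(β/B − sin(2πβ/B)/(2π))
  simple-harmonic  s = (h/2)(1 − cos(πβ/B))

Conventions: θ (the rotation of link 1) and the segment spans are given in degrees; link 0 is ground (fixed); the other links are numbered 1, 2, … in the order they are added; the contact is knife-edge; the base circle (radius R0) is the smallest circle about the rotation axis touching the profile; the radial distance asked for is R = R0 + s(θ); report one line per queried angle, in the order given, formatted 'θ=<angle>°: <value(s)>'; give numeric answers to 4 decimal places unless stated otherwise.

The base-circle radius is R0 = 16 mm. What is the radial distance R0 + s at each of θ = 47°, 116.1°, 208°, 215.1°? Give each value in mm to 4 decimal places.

segment 1 (0° to 27.1°, simple-harmonic, h = 30) is passed completely: s = 0.0000 + (30) = 30.0000
θ = 47° falls in segment 2 (27.1° to 71.1°, cycloidal, h = 25): β = 47 − 27.1 = 19.9°, B = 44°; Δs = 25·(0.4523 − sin(2π·0.4523)/(2π)) = 10.1314; s = 30.0000 + 10.1314 = 40.1314
segment 2 (27.1° to 71.1°, cycloidal, h = 25) is passed completely: s = 30.0000 + (25) = 55.0000
θ = 116.1° falls in segment 3 (71.1° to 360°, cycloidal, h = -55): β = 116.1 − 71.1 = 45°, B = 288.9°; Δs = -55·(0.1558 − sin(2π·0.1558)/(2π)) = -1.3036; s = 55.0000 − 1.3036 = 53.6964
θ = 208° falls in segment 3 (71.1° to 360°, cycloidal, h = -55): β = 208 − 71.1 = 136.9°, B = 288.9°; Δs = -55·(0.4739 − sin(2π·0.4739)/(2π)) = -24.6318; s = 55.0000 − 24.6318 = 30.3682
θ = 215.1° falls in segment 3 (71.1° to 360°, cycloidal, h = -55): β = 215.1 − 71.1 = 144°, B = 288.9°; Δs = -55·(0.4984 − sin(2π·0.4984)/(2π)) = -27.3287; s = 55.0000 − 27.3287 = 27.6713
θ=47°: R = R0 + s = 16 + 40.1314 = 56.1314
θ=116.1°: R = R0 + s = 16 + 53.6964 = 69.6964
θ=208°: R = R0 + s = 16 + 30.3682 = 46.3682
θ=215.1°: R = R0 + s = 16 + 27.6713 = 43.6713

θ=47°: 56.1314
θ=116.1°: 69.6964
θ=208°: 46.3682
θ=215.1°: 43.6713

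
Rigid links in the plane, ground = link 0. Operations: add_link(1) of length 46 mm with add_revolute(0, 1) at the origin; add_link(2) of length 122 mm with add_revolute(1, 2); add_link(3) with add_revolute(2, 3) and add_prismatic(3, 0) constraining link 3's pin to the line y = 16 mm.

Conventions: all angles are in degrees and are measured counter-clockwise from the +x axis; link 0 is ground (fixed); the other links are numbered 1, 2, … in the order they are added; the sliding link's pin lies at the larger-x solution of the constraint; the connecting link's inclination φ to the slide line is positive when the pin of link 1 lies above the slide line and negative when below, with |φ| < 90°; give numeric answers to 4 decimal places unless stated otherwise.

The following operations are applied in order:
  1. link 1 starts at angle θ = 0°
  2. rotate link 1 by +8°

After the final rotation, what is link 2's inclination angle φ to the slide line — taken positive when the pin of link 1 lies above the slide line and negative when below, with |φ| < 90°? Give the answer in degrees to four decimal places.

geometry: r = 46 mm, L = 122 mm, e = 16 mm; θ starts at 0°
rotate link 1 by +8°: θ ← 0° +8° = 8°
h = r sin θ − e = 6.401963 − 16 = -9.598037
sin φ = h / L = -9.598037 / 122 = -0.07867244
φ = arcsin(-0.07867244) = -4.512261°

-4.5123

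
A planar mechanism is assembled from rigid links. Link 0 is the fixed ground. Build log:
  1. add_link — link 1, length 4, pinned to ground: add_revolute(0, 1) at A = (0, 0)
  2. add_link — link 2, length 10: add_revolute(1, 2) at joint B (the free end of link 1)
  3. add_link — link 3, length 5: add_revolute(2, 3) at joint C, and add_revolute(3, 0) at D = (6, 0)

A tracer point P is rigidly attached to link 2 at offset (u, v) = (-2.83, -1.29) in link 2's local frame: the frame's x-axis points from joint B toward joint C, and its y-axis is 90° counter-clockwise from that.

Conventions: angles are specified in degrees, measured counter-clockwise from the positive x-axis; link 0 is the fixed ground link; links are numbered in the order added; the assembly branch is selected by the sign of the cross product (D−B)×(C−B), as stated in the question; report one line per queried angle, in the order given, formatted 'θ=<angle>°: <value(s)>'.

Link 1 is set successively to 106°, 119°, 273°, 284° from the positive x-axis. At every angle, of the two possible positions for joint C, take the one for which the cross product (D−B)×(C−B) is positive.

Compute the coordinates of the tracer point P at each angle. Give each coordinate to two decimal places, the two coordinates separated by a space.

A=(0,0), D=(6.00,0)
θ=106°: B = A + 4.00·(cos106°, sin106°) = (-1.1025, 3.8450)
θ=106°: |BD| = 8.0765
θ=106°: circle(B,10.00) ∩ circle(D,5.00): a=8.6813, h=4.9633
θ=106°:   candidates: C₊=(8.8948,4.0768) cross=40.086; C₋=(4.1690,-4.6527) cross=-40.086
θ=106°:   branch + wants cross > 0 → take C=(8.8948,4.0768) (cross=40.086)
θ=106°: ex = (C−B)/|BC| = (0.9997,0.0232); ey = (-0.0232,0.9997)
θ=106°: P = B + -2.83·ex + -1.29·ey = (-3.9019,2.4898)
θ=119°: B = A + 4.00·(cos119°, sin119°) = (-1.9392, 3.4985)
θ=119°: |BD| = 8.6759
θ=119°: circle(B,10.00) ∩ circle(D,5.00): a=8.6603, h=5.0000
θ=119°:   candidates: C₊=(8.0019,4.5817) cross=43.379; C₋=(3.9695,-4.5691) cross=-43.379
θ=119°:   branch + wants cross > 0 → take C=(8.0019,4.5817) (cross=43.379)
θ=119°: ex = (C−B)/|BC| = (0.9941,0.1083); ey = (-0.1083,0.9941)
θ=119°: P = B + -2.83·ex + -1.29·ey = (-4.6128,1.9095)
θ=273°: B = A + 4.00·(cos273°, sin273°) = (0.2093, -3.9945)
θ=273°: |BD| = 7.0348
θ=273°: circle(B,10.00) ∩ circle(D,5.00): a=8.8481, h=4.6596
θ=273°:   candidates: C₊=(4.8468,4.8652) cross=32.779; C₋=(10.1385,-2.8059) cross=-32.779
θ=273°:   branch + wants cross > 0 → take C=(4.8468,4.8652) (cross=32.779)
θ=273°: ex = (C−B)/|BC| = (0.4637,0.8860); ey = (-0.8860,0.4637)
θ=273°: P = B + -2.83·ex + -1.29·ey = (0.0399,-7.1000)
θ=284°: B = A + 4.00·(cos284°, sin284°) = (0.9677, -3.8812)
θ=284°: |BD| = 6.3551
θ=284°: circle(B,10.00) ∩ circle(D,5.00): a=9.0783, h=4.1934
θ=284°:   candidates: C₊=(5.5954,4.9836) cross=26.649; C₋=(10.7173,-1.6574) cross=-26.649
θ=284°:   branch + wants cross > 0 → take C=(5.5954,4.9836) (cross=26.649)
θ=284°: ex = (C−B)/|BC| = (0.4628,0.8865); ey = (-0.8865,0.4628)
θ=284°: P = B + -2.83·ex + -1.29·ey = (0.8016,-6.9869)

θ=106°: -3.90 2.49
θ=119°: -4.61 1.91
θ=273°: 0.04 -7.10
θ=284°: 0.80 -6.99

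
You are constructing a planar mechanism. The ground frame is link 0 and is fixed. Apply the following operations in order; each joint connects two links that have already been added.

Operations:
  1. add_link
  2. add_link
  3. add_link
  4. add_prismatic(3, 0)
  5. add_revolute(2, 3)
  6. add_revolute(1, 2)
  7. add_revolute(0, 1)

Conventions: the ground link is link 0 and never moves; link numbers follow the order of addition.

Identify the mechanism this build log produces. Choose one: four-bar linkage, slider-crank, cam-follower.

links: 4 (incl. ground); joints: 3 revolute, 1 prismatic, 0 higher (cam) pair, forming one closed loop
4 links, 3 revolutes + 1 prismatic in one loop → slider-crank

slider-crank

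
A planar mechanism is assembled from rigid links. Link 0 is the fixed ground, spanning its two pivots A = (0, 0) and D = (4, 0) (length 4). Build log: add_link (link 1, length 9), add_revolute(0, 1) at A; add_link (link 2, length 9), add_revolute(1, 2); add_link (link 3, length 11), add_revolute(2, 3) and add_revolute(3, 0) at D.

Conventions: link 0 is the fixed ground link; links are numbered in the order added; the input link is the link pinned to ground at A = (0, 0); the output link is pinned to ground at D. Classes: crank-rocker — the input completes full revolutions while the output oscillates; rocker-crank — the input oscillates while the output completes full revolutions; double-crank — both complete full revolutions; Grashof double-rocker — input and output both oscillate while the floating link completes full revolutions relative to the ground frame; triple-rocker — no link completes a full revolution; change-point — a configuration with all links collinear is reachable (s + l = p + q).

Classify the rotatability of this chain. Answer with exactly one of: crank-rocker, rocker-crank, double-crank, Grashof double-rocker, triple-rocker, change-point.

lengths: ground=4, input=9, coupler=9, output=11
sorted: s=4 (shortest), l=11 (longest), p+q=18
s + l = 15 vs p + q = 18
s + l < p + q (Grashof) with shortest = ground link → double-crank

double-crank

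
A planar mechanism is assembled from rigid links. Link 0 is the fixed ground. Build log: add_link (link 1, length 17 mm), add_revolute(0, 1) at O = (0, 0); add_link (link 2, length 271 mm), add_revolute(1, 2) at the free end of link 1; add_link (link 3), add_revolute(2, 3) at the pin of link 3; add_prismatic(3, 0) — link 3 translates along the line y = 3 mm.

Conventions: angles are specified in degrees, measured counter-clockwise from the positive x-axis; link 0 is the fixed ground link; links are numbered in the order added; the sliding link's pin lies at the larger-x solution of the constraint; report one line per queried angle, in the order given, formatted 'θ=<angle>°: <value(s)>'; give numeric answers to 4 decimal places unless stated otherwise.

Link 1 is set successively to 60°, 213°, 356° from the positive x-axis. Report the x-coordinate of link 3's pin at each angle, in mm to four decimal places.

geometry: r = 17 mm, L = 271 mm, e = 3 mm
θ=60°: crank pin P = (r cos θ, r sin θ) = (8.500000, 14.722432)
θ=60°: h = r sin θ − e = 14.722432 − 3 = 11.722432
θ=60°: x = r cos θ + √(L² − h²) = 8.500000 + 270.746347 = 279.246347
θ=213°: crank pin P = (r cos θ, r sin θ) = (-14.257400, -9.258864)
θ=213°: h = r sin θ − e = -9.258864 − 3 = -12.258864
θ=213°: x = r cos θ + √(L² − h²) = -14.257400 + 270.722589 = 256.465189
θ=356°: crank pin P = (r cos θ, r sin θ) = (16.958589, -1.185860)
θ=356°: h = r sin θ − e = -1.185860 − 3 = -4.185860
θ=356°: x = r cos θ + √(L² − h²) = 16.958589 + 270.967671 = 287.926260

θ=60°: 279.2463
θ=213°: 256.4652
θ=356°: 287.9263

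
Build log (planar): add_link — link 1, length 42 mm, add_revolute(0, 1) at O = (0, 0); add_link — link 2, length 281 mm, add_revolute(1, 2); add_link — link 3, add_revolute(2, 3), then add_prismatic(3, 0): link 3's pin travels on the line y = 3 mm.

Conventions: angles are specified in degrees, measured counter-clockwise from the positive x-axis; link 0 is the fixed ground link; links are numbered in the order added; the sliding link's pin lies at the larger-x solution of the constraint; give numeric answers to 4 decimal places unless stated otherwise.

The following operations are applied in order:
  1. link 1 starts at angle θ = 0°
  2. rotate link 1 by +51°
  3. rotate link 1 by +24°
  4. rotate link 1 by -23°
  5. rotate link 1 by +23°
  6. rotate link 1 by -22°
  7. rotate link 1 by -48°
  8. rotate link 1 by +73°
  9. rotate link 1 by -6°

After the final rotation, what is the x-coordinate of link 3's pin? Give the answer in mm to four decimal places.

geometry: r = 42 mm, L = 281 mm, e = 3 mm; θ starts at 0°
rotate link 1 by +51°: θ ← 0° +51° = 51°
rotate link 1 by +24°: θ ← 51° +24° = 75°
rotate link 1 by -23°: θ ← 75° -23° = 52°
rotate link 1 by +23°: θ ← 52° +23° = 75°
rotate link 1 by -22°: θ ← 75° -22° = 53°
rotate link 1 by -48°: θ ← 53° -48° = 5°
rotate link 1 by +73°: θ ← 5° +73° = 78°
rotate link 1 by -6°: θ ← 78° -6° = 72°
crank pin P = (r cos θ, r sin θ) = (12.978714, 39.944374)
h = r sin θ − e = 39.944374 − 3 = 36.944374
x = r cos θ + √(L² − h²) = 12.978714 + 278.560789 = 291.539503

291.5395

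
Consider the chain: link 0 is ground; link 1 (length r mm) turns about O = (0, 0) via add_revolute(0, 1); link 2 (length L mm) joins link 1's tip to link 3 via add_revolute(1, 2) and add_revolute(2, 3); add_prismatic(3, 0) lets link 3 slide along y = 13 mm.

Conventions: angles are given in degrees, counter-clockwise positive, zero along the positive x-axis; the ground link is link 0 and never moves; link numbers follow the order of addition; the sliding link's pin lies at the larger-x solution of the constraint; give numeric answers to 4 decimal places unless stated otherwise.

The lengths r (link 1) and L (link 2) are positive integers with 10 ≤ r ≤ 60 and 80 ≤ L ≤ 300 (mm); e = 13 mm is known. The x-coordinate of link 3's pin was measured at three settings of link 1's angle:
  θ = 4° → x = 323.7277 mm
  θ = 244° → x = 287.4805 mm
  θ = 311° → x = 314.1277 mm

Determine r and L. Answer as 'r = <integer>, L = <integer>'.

constraint per measurement: (x − r cos θ)² + (r sin θ − e)² = L²
subtracting the θ₁ and θ₂ equations cancels the r² and L² terms:
r = (x₁² − x₂²) / (2[(x₁cos θ₁ + e sin θ₁) − (x₂cos θ₂ + e sin θ₂)]) = 24.0000 → r = 24
L² = (x₁ − r cos θ₁)² + (r sin θ₁ − e)² = 90000.0182 → L = 300.0000 → L = 300
check at θ₃=311°: x = 314.1277 (printed 314.1277) ✓

r = 24, L = 300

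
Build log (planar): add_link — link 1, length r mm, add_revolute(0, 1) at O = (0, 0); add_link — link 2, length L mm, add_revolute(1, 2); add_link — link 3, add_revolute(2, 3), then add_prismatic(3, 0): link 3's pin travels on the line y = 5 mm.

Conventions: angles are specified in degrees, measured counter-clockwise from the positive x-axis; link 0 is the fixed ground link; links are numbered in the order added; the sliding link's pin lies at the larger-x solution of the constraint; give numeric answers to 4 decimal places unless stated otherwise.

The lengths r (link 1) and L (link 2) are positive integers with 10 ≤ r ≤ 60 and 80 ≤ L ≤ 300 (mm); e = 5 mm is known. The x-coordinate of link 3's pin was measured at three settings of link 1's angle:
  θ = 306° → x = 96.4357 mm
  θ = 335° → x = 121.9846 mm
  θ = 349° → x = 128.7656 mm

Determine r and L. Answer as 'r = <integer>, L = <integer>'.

constraint per measurement: (x − r cos θ)² + (r sin θ − e)² = L²
subtracting the θ₁ and θ₂ equations cancels the r² and L² terms:
r = (x₁² − x₂²) / (2[(x₁cos θ₁ + e sin θ₁) − (x₂cos θ₂ + e sin θ₂)]) = 49.9999 → r = 50
L² = (x₁ − r cos θ₁)² + (r sin θ₁ − e)² = 6561.0045 → L = 81.0000 → L = 81
check at θ₃=349°: x = 128.7656 (printed 128.7656) ✓

r = 50, L = 81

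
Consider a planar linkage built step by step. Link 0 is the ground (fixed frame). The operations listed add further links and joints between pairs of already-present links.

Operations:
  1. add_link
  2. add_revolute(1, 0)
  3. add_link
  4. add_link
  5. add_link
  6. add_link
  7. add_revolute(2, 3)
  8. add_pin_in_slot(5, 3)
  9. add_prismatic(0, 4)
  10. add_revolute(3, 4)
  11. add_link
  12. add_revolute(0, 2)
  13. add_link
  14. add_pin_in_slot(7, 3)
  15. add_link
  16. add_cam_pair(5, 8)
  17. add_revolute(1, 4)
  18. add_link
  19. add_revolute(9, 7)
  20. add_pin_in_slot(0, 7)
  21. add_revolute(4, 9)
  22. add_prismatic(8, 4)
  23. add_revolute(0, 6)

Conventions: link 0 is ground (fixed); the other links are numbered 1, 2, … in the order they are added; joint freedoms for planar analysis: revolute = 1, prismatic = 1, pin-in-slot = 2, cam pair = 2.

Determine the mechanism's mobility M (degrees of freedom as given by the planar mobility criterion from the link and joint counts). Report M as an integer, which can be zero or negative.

link 0 = ground. State L|J1|J2 = 1|0|0
+link1  2|0|0
R(1,0) f=1→J1  2|1|0
+link2  3|1|0
+link3  4|1|0
+link4  5|1|0
+link5  6|1|0
R(2,3) f=1→J1  6|2|0
PS(5,3) f=2→J2  6|2|1
P(0,4) f=1→J1  6|3|1
R(3,4) f=1→J1  6|4|1
+link6  7|4|1
R(0,2) f=1→J1  7|5|1
+link7  8|5|1
PS(7,3) f=2→J2  8|5|2
+link8  9|5|2
C(5,8) f=2→J2  9|5|3
R(1,4) f=1→J1  9|6|3
+link9  10|6|3
R(9,7) f=1→J1  10|7|3
PS(0,7) f=2→J2  10|7|4
R(4,9) f=1→J1  10|8|4
P(8,4) f=1→J1  10|9|4
R(0,6) f=1→J1  10|10|4
M = 3(10−1)−2·10−4 = 27−20−4 = 3

M = 3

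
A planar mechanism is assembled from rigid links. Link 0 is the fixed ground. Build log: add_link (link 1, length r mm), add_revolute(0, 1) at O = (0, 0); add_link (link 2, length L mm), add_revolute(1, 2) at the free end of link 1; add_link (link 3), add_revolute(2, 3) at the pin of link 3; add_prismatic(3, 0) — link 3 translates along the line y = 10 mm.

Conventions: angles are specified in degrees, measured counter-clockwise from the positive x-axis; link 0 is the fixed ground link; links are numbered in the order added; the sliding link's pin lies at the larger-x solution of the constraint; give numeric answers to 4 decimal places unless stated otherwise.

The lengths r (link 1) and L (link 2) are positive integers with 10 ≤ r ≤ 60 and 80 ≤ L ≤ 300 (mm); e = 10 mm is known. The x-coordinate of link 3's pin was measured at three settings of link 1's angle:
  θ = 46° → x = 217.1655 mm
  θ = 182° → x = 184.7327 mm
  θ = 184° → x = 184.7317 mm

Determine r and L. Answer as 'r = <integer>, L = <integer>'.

constraint per measurement: (x − r cos θ)² + (r sin θ − e)² = L²
subtracting the θ₁ and θ₂ equations cancels the r² and L² terms:
r = (x₁² − x₂²) / (2[(x₁cos θ₁ + e sin θ₁) − (x₂cos θ₂ + e sin θ₂)]) = 19.0000 → r = 19
L² = (x₁ − r cos θ₁)² + (r sin θ₁ − e)² = 41615.9836 → L = 204.0000 → L = 204
check at θ₃=184°: x = 184.7317 (printed 184.7317) ✓

r = 19, L = 204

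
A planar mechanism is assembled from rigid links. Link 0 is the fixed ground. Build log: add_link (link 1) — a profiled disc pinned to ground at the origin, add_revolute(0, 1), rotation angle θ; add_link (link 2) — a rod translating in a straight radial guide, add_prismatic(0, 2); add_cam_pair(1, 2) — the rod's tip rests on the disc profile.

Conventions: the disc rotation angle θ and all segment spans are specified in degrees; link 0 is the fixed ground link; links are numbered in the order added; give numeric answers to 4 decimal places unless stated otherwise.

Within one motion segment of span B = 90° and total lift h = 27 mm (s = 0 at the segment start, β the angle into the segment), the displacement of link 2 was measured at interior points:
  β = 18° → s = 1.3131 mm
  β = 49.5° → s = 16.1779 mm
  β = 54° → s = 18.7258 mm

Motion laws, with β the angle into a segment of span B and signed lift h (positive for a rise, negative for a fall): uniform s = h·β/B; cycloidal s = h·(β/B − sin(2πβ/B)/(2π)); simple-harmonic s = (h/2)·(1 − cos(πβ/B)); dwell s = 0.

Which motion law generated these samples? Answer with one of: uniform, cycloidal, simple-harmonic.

candidates at β/B = r: uniform s = h·r (linear in β); cycloidal s = h·(r − sin(2πr)/(2π)); simple-harmonic s = (h/2)(1 − cos(πr))
β=18°: printed 1.3131 | uniform 5.4000, cycloidal 1.3131, simple-harmonic 2.5783
β=49.5°: printed 16.1779 | uniform 14.8500, cycloidal 16.1779, simple-harmonic 15.6119
β=54°: printed 18.7258 | uniform 16.2000, cycloidal 18.7258, simple-harmonic 17.6717
only one law matches every sample → cycloidal

cycloidal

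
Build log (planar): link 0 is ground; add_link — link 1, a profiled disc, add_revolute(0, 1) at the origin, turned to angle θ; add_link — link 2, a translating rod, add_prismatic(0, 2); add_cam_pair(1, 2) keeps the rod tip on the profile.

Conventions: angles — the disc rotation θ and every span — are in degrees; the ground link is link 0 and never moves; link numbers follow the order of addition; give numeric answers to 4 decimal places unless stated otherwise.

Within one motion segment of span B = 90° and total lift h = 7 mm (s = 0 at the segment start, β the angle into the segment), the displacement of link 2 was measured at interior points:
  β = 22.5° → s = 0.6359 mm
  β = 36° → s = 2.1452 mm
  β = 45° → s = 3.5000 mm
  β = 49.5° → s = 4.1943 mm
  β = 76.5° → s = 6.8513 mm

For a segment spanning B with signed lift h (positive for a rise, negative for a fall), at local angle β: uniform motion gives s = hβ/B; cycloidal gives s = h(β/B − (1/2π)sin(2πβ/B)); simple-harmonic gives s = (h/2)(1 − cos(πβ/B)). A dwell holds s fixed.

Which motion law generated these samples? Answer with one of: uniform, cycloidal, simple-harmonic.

candidates at β/B = r: uniform s = h·r (linear in β); cycloidal s = h·(r − sin(2πr)/(2π)); simple-harmonic s = (h/2)(1 − cos(πr))
β=22.5°: printed 0.6359 | uniform 1.7500, cycloidal 0.6359, simple-harmonic 1.0251
β=36°: printed 2.1452 | uniform 2.8000, cycloidal 2.1452, simple-harmonic 2.4184
β=45°: printed 3.5000 | uniform 3.5000, cycloidal 3.5000, simple-harmonic 3.5000
β=49.5°: printed 4.1943 | uniform 3.8500, cycloidal 4.1943, simple-harmonic 4.0475
β=76.5°: printed 6.8513 | uniform 5.9500, cycloidal 6.8513, simple-harmonic 6.6185
only one law matches every sample → cycloidal

cycloidal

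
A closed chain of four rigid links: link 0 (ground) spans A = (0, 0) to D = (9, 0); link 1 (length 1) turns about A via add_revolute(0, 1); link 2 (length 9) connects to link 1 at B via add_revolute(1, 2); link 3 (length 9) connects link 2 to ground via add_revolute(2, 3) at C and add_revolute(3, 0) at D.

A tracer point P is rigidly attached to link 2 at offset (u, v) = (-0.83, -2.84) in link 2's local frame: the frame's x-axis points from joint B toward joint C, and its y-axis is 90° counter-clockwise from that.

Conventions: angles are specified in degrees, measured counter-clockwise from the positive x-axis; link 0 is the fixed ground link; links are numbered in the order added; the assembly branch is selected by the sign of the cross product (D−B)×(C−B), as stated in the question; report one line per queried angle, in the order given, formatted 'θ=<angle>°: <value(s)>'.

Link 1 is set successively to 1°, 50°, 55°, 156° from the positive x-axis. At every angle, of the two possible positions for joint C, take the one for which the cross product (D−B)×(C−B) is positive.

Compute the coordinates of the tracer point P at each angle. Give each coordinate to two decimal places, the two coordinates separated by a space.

A=(0,0), D=(9.00,0)
θ=1°: B = A + 1.00·(cos1°, sin1°) = (0.9998, 0.0175)
θ=1°: |BD| = 8.0002
θ=1°: circle(B,9.00) ∩ circle(D,9.00): a=4.0001, h=8.0622
θ=1°:   candidates: C₊=(5.0175,8.0709) cross=64.499; C₋=(4.9823,-8.0535) cross=-64.499
θ=1°:   branch + wants cross > 0 → take C=(5.0175,8.0709) (cross=64.499)
θ=1°: ex = (C−B)/|BC| = (0.4464,0.8948); ey = (-0.8948,0.4464)
θ=1°: P = B + -0.83·ex + -2.84·ey = (3.1706,-1.9931)
θ=50°: B = A + 1.00·(cos50°, sin50°) = (0.6428, 0.7660)
θ=50°: |BD| = 8.3922
θ=50°: circle(B,9.00) ∩ circle(D,9.00): a=4.1961, h=7.9619
θ=50°:   candidates: C₊=(5.5482,8.3117) cross=66.819; C₋=(4.0946,-7.5457) cross=-66.819
θ=50°:   branch + wants cross > 0 → take C=(5.5482,8.3117) (cross=66.819)
θ=50°: ex = (C−B)/|BC| = (0.5450,0.8384); ey = (-0.8384,0.5450)
θ=50°: P = B + -0.83·ex + -2.84·ey = (2.5715,-1.4778)
θ=55°: B = A + 1.00·(cos55°, sin55°) = (0.5736, 0.8192)
θ=55°: |BD| = 8.4661
θ=55°: circle(B,9.00) ∩ circle(D,9.00): a=4.2331, h=7.9424
θ=55°:   candidates: C₊=(5.5553,8.3147) cross=67.241; C₋=(4.0183,-7.4955) cross=-67.241
θ=55°:   branch + wants cross > 0 → take C=(5.5553,8.3147) (cross=67.241)
θ=55°: ex = (C−B)/|BC| = (0.5535,0.8328); ey = (-0.8328,0.5535)
θ=55°: P = B + -0.83·ex + -2.84·ey = (2.4794,-1.4441)
θ=156°: B = A + 1.00·(cos156°, sin156°) = (-0.9135, 0.4067)
θ=156°: |BD| = 9.9219
θ=156°: circle(B,9.00) ∩ circle(D,9.00): a=4.9609, h=7.5093
θ=156°:   candidates: C₊=(4.3511,7.7063) cross=74.506; C₋=(3.7354,-7.2996) cross=-74.506
θ=156°:   branch + wants cross > 0 → take C=(4.3511,7.7063) (cross=74.506)
θ=156°: ex = (C−B)/|BC| = (0.5850,0.8111); ey = (-0.8111,0.5850)
θ=156°: P = B + -0.83·ex + -2.84·ey = (0.9044,-1.9277)

θ=1°: 3.17 -1.99
θ=50°: 2.57 -1.48
θ=55°: 2.48 -1.44
θ=156°: 0.90 -1.93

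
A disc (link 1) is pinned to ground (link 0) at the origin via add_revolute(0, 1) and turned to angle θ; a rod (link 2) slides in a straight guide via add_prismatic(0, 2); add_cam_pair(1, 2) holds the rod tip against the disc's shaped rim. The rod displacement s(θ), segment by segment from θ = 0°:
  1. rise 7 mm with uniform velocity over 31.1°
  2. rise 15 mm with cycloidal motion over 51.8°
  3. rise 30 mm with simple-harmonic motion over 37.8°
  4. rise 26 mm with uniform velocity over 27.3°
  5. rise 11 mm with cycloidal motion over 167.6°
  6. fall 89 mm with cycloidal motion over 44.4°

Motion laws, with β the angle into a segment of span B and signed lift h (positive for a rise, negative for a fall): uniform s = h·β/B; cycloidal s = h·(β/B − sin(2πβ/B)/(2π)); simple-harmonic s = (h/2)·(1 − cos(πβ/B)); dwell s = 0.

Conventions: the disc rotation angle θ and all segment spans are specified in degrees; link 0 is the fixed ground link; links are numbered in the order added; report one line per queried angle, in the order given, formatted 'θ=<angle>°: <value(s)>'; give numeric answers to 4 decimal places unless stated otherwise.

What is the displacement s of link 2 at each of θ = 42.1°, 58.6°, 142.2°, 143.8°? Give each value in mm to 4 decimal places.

segment 1 (0° to 31.1°, uniform, h = 7) is passed completely: s = 0.0000 + (7) = 7.0000
θ = 42.1° falls in segment 2 (31.1° to 82.9°, cycloidal, h = 15): β = 42.1 − 31.1 = 11°, B = 51.8°; Δs = 15·(0.2124 − sin(2π·0.2124)/(2π)) = 0.8645; s = 7.0000 + 0.8645 = 7.8645
θ = 58.6° falls in segment 2 (31.1° to 82.9°, cycloidal, h = 15): β = 58.6 − 31.1 = 27.5°, B = 51.8°; Δs = 15·(0.5309 − sin(2π·0.5309)/(2π)) = 8.4237; s = 7.0000 + 8.4237 = 15.4237
segment 2 (31.1° to 82.9°, cycloidal, h = 15) is passed completely: s = 7.0000 + (15) = 22.0000
segment 3 (82.9° to 120.7°, simple-harmonic, h = 30) is passed completely: s = 22.0000 + (30) = 52.0000
θ = 142.2° falls in segment 4 (120.7° to 148°, uniform, h = 26): β = 142.2 − 120.7 = 21.5°, B = 27.3°; Δs = 26·21.5/27.3 = 20.4762; s = 52.0000 + 20.4762 = 72.4762
θ = 143.8° falls in segment 4 (120.7° to 148°, uniform, h = 26): β = 143.8 − 120.7 = 23.1°, B = 27.3°; Δs = 26·23.1/27.3 = 22.0000; s = 52.0000 + 22.0000 = 74.0000

θ=42.1°: 7.8645
θ=58.6°: 15.4237
θ=142.2°: 72.4762
θ=143.8°: 74.0000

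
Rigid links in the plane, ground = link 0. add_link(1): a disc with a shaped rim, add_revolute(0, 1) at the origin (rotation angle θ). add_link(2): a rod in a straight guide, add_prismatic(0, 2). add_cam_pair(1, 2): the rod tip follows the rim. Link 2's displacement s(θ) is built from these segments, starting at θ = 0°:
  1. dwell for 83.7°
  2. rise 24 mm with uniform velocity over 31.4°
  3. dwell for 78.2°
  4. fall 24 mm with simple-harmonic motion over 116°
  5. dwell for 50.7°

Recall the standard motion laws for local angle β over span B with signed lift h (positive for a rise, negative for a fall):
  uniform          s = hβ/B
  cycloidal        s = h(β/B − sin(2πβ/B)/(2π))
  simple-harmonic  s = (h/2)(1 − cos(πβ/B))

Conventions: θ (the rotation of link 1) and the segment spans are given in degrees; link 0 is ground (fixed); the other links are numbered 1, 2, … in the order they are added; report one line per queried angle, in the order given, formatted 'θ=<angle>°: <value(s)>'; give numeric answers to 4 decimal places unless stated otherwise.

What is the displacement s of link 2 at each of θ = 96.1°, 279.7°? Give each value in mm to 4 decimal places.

segment 1 (0° to 83.7°, dwell): s unchanged at 0.0000
θ = 96.1° falls in segment 2 (83.7° to 115.1°, uniform, h = 24): β = 96.1 − 83.7 = 12.4°, B = 31.4°; Δs = 24·12.4/31.4 = 9.4777; s = 0.0000 + 9.4777 = 9.4777
segment 2 (83.7° to 115.1°, uniform, h = 24) is passed completely: s = 0.0000 + (24) = 24.0000
segment 3 (115.1° to 193.3°, dwell): s unchanged at 24.0000
θ = 279.7° falls in segment 4 (193.3° to 309.3°, simple-harmonic, h = -24): β = 279.7 − 193.3 = 86.4°, B = 116°; Δs = -24/2·(1 − cos(π·0.7448)) = -20.3463; s = 24.0000 − 20.3463 = 3.6537

θ=96.1°: 9.4777
θ=279.7°: 3.6537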